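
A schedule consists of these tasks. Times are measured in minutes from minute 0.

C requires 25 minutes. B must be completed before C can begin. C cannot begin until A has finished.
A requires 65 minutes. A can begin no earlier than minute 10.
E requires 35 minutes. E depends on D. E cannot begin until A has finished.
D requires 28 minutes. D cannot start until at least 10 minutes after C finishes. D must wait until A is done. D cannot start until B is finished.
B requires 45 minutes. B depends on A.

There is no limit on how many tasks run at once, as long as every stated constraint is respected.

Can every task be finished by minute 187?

No

After its own release at minute 10, A can start at minute 10 and finishes at minute 75.
B cannot begin until A (finishes minute 75). It runs from minute 75 to 75 + 45 = minute 120.
C needs all of B (finishes minute 120); A (finishes minute 75). That puts its earliest start at minute 120; it finishes at 120 + 25 = minute 145.
D has to wait for C (finishes minute 145, plus 10-minute gap → minute 155); A (finishes minute 75); B (finishes minute 120). The latest of these is minute 155, so D runs minute 155 to 155 + 28 = minute 183.
E cannot start until D (finishes minute 183); A (finishes minute 75). The controlling bound is minute 183, so E finishes at 183 + 35 = minute 218.
The earliest everything can be done is minute 218, which is after the deadline of 187, so it is not possible.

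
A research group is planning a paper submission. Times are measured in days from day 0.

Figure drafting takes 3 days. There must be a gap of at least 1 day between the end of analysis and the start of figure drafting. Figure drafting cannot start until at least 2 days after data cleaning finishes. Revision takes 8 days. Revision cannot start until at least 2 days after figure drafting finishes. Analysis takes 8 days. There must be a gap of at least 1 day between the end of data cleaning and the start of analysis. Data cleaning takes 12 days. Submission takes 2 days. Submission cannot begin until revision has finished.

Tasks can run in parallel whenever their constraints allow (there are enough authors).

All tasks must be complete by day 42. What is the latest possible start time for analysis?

18

Submission has no dependents, so it just needs to finish by day 42. Starting by 42 − 2 = day 40 achieves that.
Revision must finish before submission (must start by day 40). With an 8-day duration, revision must start by 40 − 8 = day 32.
Figure drafting feeds into revision (must start by day 32, minus 2-day gap → day 30); so figure drafting must finish by day 30 and therefore start by day 27.
Analysis feeds into figure drafting (must start by day 27, minus 1-day gap → day 26); so analysis must finish by day 26 and therefore start by day 18.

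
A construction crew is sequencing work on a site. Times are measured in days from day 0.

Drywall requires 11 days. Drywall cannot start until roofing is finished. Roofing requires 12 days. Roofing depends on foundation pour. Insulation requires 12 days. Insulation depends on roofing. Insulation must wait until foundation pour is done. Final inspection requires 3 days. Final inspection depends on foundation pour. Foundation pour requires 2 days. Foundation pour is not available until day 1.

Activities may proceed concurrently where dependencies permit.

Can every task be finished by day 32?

Foundation pour cannot begin until its own release at day 1. It runs from day 1 to 1 + 2 = day 3.
Final inspection cannot begin until foundation pour (finishes day 3). It runs from day 3 to 3 + 3 = day 6.
Roofing cannot begin until foundation pour (finishes day 3). It runs from day 3 to 3 + 12 = day 15.
Drywall waits on roofing (finishes day 15), so it starts at day 15 and finishes at 15 + 11 = day 26.
Insulation has to wait for roofing (finishes day 15); foundation pour (finishes day 3). The latest of these is day 15, so insulation runs day 15 to 15 + 12 = day 27.
Every task is finished by day 27, which is no later than the deadline of 32, so the schedule is feasible.

Yes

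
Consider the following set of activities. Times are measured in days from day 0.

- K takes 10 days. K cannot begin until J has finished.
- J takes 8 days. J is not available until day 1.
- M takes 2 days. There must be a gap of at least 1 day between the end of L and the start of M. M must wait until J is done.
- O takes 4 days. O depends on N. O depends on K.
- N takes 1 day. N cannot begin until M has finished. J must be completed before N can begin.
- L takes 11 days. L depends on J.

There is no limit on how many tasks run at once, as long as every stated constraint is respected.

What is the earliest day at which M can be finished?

23

J waits on its own release at day 1, so it starts at day 1 and finishes at 1 + 8 = day 9.
L waits on J (finishes day 9), so it starts at day 9 and finishes at 9 + 11 = day 20.
M needs all of L (finishes day 20, plus 1-day gap → day 21); J (finishes day 9). That puts its earliest start at day 21; it finishes at 21 + 2 = day 23.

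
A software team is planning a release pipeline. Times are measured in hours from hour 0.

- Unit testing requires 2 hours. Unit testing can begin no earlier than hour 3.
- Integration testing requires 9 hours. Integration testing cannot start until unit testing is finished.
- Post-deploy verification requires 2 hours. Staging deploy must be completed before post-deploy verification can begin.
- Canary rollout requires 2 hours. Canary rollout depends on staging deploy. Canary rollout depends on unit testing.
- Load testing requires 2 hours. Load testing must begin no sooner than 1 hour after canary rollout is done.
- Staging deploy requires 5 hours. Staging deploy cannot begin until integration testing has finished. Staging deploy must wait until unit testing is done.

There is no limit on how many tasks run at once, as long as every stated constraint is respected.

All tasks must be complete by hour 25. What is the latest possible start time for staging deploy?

To finish by hour 25, load testing (duration 2) must start no later than hour 23.
Canary rollout feeds into load testing (must start by hour 23, minus 1-hour gap → hour 22); so canary rollout must finish by hour 22 and therefore start by hour 20.
Nothing follows post-deploy verification; the deadline of hour 25 is its only limit. It must start by 25 − 2 = hour 23.
For staging deploy: canary rollout (must start by hour 20); post-deploy verification (must start by hour 23). The most restrictive is hour 20; with a 5-hour duration, staging deploy must start by hour 15.

15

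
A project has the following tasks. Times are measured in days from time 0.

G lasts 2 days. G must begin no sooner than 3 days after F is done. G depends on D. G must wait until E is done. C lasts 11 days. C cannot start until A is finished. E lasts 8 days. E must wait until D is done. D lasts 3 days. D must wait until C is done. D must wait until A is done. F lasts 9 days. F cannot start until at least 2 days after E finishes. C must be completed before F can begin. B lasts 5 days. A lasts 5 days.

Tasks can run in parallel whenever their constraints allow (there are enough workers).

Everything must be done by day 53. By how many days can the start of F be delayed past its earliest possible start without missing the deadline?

A has no prerequisites, so it starts at day 0 and finishes at day 5.
C cannot begin until A (finishes day 5). It runs from day 5 to 5 + 11 = day 16.
D needs all of C (finishes day 16); A (finishes day 5). That puts its earliest start at day 16; it finishes at 16 + 3 = day 19.
E cannot begin until D (finishes day 19). It runs from day 19 to 19 + 8 = day 27.
F needs all of E (finishes day 27, plus 2-day gap → day 29); C (finishes day 16). That puts its earliest start at day 29; it finishes at 29 + 9 = day 38.

Working backward from the deadline:
G has no dependents, so it just needs to finish by day 53. Starting by 53 − 2 = day 51 achieves that.
F has to be done before G (must start by day 51, minus 3-day gap → day 48). That means finishing by day 48, i.e. starting by 48 − 9 = day 39.
So F can start as early as day 29 and as late as day 39, giving 39 − 29 = 10 days of slack.

10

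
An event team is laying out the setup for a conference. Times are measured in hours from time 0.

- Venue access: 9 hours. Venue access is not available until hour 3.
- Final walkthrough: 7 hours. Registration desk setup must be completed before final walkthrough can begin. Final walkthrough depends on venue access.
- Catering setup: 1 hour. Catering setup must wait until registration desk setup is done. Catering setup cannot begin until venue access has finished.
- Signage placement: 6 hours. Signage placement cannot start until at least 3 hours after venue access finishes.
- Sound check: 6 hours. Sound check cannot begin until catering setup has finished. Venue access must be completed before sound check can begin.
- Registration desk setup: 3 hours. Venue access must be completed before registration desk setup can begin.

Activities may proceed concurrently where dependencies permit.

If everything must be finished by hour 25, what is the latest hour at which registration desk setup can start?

15

Nothing follows sound check; the deadline of hour 25 is its only limit. It must start by 25 − 6 = hour 19.
Since sound check (must start by hour 19) depends on it, catering setup must finish by hour 19. Backing off its 1-hour duration gives a latest start of hour 18.
Final walkthrough must finish by hour 25; it takes 7 hours, so it must start by 25 − 7 = hour 18.
For registration desk setup: catering setup (must start by hour 18); final walkthrough (must start by hour 18). The most restrictive is hour 18; with a 3-hour duration, registration desk setup must start by hour 15.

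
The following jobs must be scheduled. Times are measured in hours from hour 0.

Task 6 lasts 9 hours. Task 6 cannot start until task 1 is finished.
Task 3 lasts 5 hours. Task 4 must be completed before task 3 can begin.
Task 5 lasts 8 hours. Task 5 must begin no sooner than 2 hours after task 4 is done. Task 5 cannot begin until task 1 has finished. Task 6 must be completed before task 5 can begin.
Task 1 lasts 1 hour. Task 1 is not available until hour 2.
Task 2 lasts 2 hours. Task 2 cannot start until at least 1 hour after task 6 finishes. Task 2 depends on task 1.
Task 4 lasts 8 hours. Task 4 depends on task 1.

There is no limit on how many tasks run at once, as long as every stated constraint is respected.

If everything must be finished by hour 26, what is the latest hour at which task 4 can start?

Nothing follows task 3; the deadline of hour 26 is its only limit. It must start by 26 − 5 = hour 21.
Task 5 must finish by hour 26; it takes 8 hours, so it must start by 26 − 8 = hour 18.
For task 4: task 3 (must start by hour 21); task 5 (must start by hour 18, minus 2-hour gap → hour 16). The most restrictive is hour 16; with an 8-hour duration, task 4 must start by hour 8.

8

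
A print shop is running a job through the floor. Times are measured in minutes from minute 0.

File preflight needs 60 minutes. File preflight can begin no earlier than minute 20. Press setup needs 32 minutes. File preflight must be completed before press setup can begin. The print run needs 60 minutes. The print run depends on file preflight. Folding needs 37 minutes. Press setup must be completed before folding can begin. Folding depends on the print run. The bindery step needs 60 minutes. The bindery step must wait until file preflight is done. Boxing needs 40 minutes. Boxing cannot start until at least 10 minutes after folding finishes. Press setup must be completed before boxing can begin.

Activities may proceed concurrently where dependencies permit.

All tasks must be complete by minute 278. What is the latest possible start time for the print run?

131

Boxing must finish by minute 278; it takes 40 minutes, so it must start by 278 − 40 = minute 238.
Folding has to be done before boxing (must start by minute 238, minus 10-minute gap → minute 228). That means finishing by minute 228, i.e. starting by 228 − 37 = minute 191.
Since folding (must start by minute 191) depends on it, the print run must finish by minute 191. Backing off its 60-minute duration gives a latest start of minute 131.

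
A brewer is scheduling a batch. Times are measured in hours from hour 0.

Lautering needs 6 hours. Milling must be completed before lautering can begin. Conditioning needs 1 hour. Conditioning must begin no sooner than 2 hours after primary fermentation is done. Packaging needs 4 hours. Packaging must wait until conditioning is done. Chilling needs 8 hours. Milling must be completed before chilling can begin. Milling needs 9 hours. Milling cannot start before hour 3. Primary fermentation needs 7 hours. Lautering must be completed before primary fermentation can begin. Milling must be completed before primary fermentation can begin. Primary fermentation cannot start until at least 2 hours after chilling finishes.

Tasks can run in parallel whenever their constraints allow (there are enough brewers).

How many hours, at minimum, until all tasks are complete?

36

Milling waits on its own release at hour 3, so it starts at hour 3 and finishes at 3 + 9 = hour 12.
After milling (finishes hour 12), chilling can start at hour 12 and finishes at hour 20.
Lautering waits on milling (finishes hour 12), so it starts at hour 12 and finishes at 12 + 6 = hour 18.
For primary fermentation: lautering (finishes hour 18); milling (finishes hour 12); chilling (finishes hour 20, plus 2-hour gap → hour 22). Taking the maximum gives a start of hour 22, and it finishes at 22 + 7 = hour 29.
After primary fermentation (finishes hour 29, plus 2-hour gap → hour 31), conditioning can start at hour 31 and finishes at hour 32.
Packaging cannot begin until conditioning (finishes hour 32). It runs from hour 32 to 32 + 4 = hour 36.
All tasks are finished once the last one completes. Finish times: Milling at 12, Lautering at 18, Chilling at 20, Primary fermentation at 29, Conditioning at 32, Packaging at 36. The latest is hour 36.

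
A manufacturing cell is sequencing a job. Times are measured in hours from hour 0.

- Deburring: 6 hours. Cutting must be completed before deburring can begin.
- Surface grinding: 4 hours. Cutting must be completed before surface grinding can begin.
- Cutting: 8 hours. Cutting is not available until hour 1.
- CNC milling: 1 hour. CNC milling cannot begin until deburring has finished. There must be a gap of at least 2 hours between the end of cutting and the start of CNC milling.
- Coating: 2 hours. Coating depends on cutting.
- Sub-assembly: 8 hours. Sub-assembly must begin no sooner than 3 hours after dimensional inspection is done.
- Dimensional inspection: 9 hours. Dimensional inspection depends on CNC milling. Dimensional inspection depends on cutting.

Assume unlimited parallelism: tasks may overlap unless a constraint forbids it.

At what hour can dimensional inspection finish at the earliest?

25

Cutting cannot begin until its own release at hour 1. It runs from hour 1 to 1 + 8 = hour 9.
After cutting (finishes hour 9), deburring can start at hour 9 and finishes at hour 15.
CNC milling needs all of deburring (finishes hour 15); cutting (finishes hour 9, plus 2-hour gap → hour 11). That puts its earliest start at hour 15; it finishes at 15 + 1 = hour 16.
For dimensional inspection: CNC milling (finishes hour 16); cutting (finishes hour 9). Taking the maximum gives a start of hour 16, and it finishes at 16 + 9 = hour 25.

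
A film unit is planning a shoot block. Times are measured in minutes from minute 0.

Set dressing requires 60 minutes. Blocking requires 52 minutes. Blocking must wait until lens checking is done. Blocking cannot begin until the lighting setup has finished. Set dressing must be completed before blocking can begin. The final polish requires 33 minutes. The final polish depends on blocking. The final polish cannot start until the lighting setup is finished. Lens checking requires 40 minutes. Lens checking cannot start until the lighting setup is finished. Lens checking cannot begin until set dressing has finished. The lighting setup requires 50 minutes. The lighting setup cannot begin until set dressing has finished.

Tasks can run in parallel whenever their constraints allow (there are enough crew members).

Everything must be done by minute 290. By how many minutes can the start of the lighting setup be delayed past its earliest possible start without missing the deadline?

55

Set dressing can start immediately at minute 0; it finishes at minute 60.
The lighting setup waits on set dressing (finishes minute 60), so it starts at minute 60 and finishes at 60 + 50 = minute 110.

Working backward from the deadline:
To finish by minute 290, the final polish (duration 33) must start no later than minute 257.
Blocking must finish before the final polish (must start by minute 257). With a 52-minute duration, blocking must start by 257 − 52 = minute 205.
Since blocking (must start by minute 205) depends on it, lens checking must finish by minute 205. Backing off its 40-minute duration gives a latest start of minute 165.
The lighting setup must finish in time for lens checking (must start by minute 165); blocking (must start by minute 205); the final polish (must start by minute 257). The tightest is minute 165, so the lighting setup must start by 165 − 50 = minute 115.
So the lighting setup can start as early as minute 60 and as late as minute 115, giving 115 − 60 = 55 minutes of slack.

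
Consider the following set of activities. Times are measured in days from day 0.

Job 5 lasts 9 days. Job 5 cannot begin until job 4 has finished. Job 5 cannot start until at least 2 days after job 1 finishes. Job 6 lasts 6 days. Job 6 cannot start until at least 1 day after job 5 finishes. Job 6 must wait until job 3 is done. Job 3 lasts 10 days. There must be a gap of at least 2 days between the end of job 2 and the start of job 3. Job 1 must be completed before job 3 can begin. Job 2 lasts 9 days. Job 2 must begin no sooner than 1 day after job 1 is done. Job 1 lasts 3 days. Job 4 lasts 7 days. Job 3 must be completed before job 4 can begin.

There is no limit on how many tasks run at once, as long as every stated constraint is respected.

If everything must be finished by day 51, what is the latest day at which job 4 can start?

28

To finish by day 51, job 6 (duration 6) must start no later than day 45.
Job 5 has to be done before job 6 (must start by day 45, minus 1-day gap → day 44). That means finishing by day 44, i.e. starting by 44 − 9 = day 35.
Since job 5 (must start by day 35) depends on it, job 4 must finish by day 35. Backing off its 7-day duration gives a latest start of day 28.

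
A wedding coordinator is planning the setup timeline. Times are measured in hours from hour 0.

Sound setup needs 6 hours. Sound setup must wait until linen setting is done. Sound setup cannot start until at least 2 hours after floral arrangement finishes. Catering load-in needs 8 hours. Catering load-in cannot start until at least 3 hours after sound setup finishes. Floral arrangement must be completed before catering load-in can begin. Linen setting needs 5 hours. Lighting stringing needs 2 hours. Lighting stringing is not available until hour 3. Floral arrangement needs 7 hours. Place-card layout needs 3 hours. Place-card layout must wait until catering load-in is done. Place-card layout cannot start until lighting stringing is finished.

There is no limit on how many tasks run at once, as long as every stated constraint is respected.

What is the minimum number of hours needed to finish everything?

29

Lighting stringing cannot begin until its own release at hour 3. It runs from hour 3 to 3 + 2 = hour 5.
Floral arrangement can start immediately at hour 0; it finishes at hour 7.
Linen setting can start immediately at hour 0; it finishes at hour 5.
Sound setup needs all of linen setting (finishes hour 5); floral arrangement (finishes hour 7, plus 2-hour gap → hour 9). That puts its earliest start at hour 9; it finishes at 9 + 6 = hour 15.
For catering load-in: sound setup (finishes hour 15, plus 3-hour gap → hour 18); floral arrangement (finishes hour 7). Taking the maximum gives a start of hour 18, and it finishes at 18 + 8 = hour 26.
Place-card layout cannot start until catering load-in (finishes hour 26); lighting stringing (finishes hour 5). The controlling bound is hour 26, so place-card layout finishes at 26 + 3 = hour 29.
All tasks are finished once the last one completes. Finish times: Linen setting at 5, Floral arrangement at 7, Lighting stringing at 5, Sound setup at 15, Catering load-in at 26, Place-card layout at 29. The latest is hour 29.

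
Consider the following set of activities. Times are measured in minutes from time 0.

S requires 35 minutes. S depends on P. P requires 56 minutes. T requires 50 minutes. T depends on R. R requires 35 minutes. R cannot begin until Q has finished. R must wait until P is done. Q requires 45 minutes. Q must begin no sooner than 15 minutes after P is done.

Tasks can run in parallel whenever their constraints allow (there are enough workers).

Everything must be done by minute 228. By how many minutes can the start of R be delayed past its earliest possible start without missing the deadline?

27

P can start immediately at minute 0; it finishes at minute 56.
Q cannot begin until P (finishes minute 56, plus 15-minute gap → minute 71). It runs from minute 71 to 71 + 45 = minute 116.
For R: Q (finishes minute 116); P (finishes minute 56). Taking the maximum gives a start of minute 116, and it finishes at 116 + 35 = minute 151.

Working backward from the deadline:
T must finish by minute 228; it takes 50 minutes, so it must start by 228 − 50 = minute 178.
R has to be done before T (must start by minute 178). That means finishing by minute 178, i.e. starting by 178 − 35 = minute 143.
So R can start as early as minute 116 and as late as minute 143, giving 143 − 116 = 27 minutes of slack.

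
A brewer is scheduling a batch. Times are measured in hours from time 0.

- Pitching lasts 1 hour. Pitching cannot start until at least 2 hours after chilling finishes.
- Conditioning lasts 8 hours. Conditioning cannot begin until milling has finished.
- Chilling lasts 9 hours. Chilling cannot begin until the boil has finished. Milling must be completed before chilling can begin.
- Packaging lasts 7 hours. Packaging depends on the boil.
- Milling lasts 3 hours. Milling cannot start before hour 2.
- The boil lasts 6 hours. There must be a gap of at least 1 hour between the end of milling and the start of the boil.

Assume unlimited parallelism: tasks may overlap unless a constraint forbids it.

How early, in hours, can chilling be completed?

Milling waits on its own release at hour 2, so it starts at hour 2 and finishes at 2 + 3 = hour 5.
The boil cannot begin until milling (finishes hour 5, plus 1-hour gap → hour 6). It runs from hour 6 to 6 + 6 = hour 12.
Chilling cannot start until the boil (finishes hour 12); milling (finishes hour 5). The controlling bound is hour 12, so chilling finishes at 12 + 9 = hour 21.

21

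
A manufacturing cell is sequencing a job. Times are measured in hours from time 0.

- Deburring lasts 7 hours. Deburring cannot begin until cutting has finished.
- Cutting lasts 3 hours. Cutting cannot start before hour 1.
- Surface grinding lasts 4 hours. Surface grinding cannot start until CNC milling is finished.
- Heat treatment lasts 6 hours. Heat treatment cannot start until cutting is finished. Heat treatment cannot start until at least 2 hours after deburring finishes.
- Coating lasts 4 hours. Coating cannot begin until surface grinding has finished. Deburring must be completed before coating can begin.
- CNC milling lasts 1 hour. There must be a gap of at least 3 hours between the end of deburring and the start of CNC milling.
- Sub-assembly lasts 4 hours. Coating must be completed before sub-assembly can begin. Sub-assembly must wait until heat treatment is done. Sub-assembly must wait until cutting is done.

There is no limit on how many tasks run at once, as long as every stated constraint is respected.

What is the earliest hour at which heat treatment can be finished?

19

Cutting cannot begin until its own release at hour 1. It runs from hour 1 to 1 + 3 = hour 4.
After cutting (finishes hour 4), deburring can start at hour 4 and finishes at hour 11.
For heat treatment: cutting (finishes hour 4); deburring (finishes hour 11, plus 2-hour gap → hour 13). Taking the maximum gives a start of hour 13, and it finishes at 13 + 6 = hour 19.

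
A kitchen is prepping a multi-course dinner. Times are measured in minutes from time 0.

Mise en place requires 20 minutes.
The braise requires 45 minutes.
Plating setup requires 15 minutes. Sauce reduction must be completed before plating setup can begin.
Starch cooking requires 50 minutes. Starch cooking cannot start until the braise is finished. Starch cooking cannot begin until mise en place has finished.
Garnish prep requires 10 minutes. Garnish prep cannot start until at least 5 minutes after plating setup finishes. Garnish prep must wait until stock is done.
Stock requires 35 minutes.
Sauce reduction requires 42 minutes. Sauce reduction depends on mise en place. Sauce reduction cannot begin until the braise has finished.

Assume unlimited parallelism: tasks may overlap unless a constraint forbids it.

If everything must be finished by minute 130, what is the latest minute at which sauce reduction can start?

58

Nothing follows garnish prep; the deadline of minute 130 is its only limit. It must start by 130 − 10 = minute 120.
Since garnish prep (must start by minute 120, minus 5-minute gap → minute 115) depends on it, plating setup must finish by minute 115. Backing off its 15-minute duration gives a latest start of minute 100.
Sauce reduction must finish before plating setup (must start by minute 100). With a 42-minute duration, sauce reduction must start by 100 − 42 = minute 58.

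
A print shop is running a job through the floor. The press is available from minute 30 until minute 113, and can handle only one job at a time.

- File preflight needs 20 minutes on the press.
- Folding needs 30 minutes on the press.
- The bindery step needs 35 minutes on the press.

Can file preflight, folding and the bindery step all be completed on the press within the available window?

No

The press window is 113 − 30 = 83 minutes.
Running back to back, the jobs need 20 + 30 + 35 = 85 minutes on the press.
Since 85 > 83, they cannot all fit.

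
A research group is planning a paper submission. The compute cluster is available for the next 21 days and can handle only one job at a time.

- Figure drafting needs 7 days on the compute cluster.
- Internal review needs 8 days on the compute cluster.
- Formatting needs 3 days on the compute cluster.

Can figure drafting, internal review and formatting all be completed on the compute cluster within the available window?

Running back to back, the jobs need 7 + 8 + 3 = 18 days on the compute cluster.
Since 18 ≤ 21, they fit within the window.

Yes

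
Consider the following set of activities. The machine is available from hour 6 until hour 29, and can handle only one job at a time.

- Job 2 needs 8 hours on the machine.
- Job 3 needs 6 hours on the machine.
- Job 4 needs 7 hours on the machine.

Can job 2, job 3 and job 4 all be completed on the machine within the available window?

Yes

The machine window is 29 − 6 = 23 hours.
Running back to back, the jobs need 8 + 6 + 7 = 21 hours on the machine.
Since 21 ≤ 23, they fit within the window.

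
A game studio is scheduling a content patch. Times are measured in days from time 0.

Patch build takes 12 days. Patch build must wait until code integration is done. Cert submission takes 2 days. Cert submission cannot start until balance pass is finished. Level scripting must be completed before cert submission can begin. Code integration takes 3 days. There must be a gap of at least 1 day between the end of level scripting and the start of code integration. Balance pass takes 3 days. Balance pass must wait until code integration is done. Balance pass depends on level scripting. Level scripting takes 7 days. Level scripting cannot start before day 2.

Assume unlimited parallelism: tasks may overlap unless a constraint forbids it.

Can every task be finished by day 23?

Level scripting waits on its own release at day 2, so it starts at day 2 and finishes at 2 + 7 = day 9.
Code integration waits on level scripting (finishes day 9, plus 1-day gap → day 10), so it starts at day 10 and finishes at 10 + 3 = day 13.
Patch build cannot begin until code integration (finishes day 13). It runs from day 13 to 13 + 12 = day 25.
Balance pass cannot start until code integration (finishes day 13); level scripting (finishes day 9). The controlling bound is day 13, so balance pass finishes at 13 + 3 = day 16.
Cert submission needs all of balance pass (finishes day 16); level scripting (finishes day 9). That puts its earliest start at day 16; it finishes at 16 + 2 = day 18.
The earliest everything can be done is day 25, which is after the deadline of 23, so it is not possible.

No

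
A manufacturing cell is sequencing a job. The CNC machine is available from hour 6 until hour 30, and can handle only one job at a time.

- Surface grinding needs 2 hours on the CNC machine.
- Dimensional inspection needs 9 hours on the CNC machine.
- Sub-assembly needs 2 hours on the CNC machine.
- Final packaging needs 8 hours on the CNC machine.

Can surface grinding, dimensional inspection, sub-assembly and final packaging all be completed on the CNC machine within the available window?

The CNC machine window is 30 − 6 = 24 hours.
Running back to back, the jobs need 2 + 9 + 2 + 8 = 21 hours on the CNC machine.
Since 21 ≤ 24, they fit within the window.

Yes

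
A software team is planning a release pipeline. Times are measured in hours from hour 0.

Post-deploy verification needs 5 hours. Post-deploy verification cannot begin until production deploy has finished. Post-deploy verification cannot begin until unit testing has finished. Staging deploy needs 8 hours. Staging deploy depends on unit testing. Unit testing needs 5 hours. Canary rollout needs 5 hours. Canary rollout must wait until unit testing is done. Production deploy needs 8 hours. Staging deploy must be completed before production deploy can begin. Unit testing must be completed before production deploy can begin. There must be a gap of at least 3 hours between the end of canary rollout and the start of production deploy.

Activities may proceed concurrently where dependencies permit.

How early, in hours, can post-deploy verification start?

Unit testing has no prerequisites, so it starts at hour 0 and finishes at hour 5.
After unit testing (finishes hour 5), canary rollout can start at hour 5 and finishes at hour 10.
After unit testing (finishes hour 5), staging deploy can start at hour 5 and finishes at hour 13.
Production deploy cannot start until staging deploy (finishes hour 13); unit testing (finishes hour 5); canary rollout (finishes hour 10, plus 3-hour gap → hour 13). The controlling bound is hour 13, so production deploy finishes at 13 + 8 = hour 21.
Post-deploy verification waits on production deploy (finishes hour 21); unit testing (finishes hour 5). The latest of these is hour 21, which is the earliest post-deploy verification can start.

21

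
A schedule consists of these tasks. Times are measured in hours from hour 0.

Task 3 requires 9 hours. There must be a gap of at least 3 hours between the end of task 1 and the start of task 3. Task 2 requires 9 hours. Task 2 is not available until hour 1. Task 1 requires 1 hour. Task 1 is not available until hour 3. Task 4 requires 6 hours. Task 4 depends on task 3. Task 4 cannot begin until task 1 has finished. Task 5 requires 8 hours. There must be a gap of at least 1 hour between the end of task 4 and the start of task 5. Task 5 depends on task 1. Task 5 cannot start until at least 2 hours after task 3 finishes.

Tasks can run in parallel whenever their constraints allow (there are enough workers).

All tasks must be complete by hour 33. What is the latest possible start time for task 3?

9

Task 5 must finish by hour 33; it takes 8 hours, so it must start by 33 − 8 = hour 25.
Task 4 feeds into task 5 (must start by hour 25, minus 1-hour gap → hour 24); so task 4 must finish by hour 24 and therefore start by hour 18.
Task 3 must finish in time for task 4 (must start by hour 18); task 5 (must start by hour 25, minus 2-hour gap → hour 23). The tightest is hour 18, so task 3 must start by 18 − 9 = hour 9.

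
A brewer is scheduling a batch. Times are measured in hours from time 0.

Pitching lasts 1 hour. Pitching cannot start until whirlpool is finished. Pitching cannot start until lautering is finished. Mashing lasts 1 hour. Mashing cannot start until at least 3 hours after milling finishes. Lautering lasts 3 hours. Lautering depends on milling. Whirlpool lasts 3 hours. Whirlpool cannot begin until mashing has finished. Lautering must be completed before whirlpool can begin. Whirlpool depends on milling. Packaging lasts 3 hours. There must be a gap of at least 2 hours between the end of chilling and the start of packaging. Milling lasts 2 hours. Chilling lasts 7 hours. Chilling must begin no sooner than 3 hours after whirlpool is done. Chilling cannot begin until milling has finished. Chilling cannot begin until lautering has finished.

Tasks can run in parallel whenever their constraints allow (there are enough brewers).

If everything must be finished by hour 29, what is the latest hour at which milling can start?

5

Packaging has no dependents, so it just needs to finish by hour 29. Starting by 29 − 3 = hour 26 achieves that.
Chilling feeds into packaging (must start by hour 26, minus 2-hour gap → hour 24); so chilling must finish by hour 24 and therefore start by hour 17.
Pitching must finish by hour 29; it takes 1 hour, so it must start by 29 − 1 = hour 28.
Whirlpool has several dependents: chilling (must start by hour 17, minus 3-hour gap → hour 14); pitching (must start by hour 28). The earliest of those limits is hour 14, so whirlpool must start by 14 − 3 = hour 11.
Mashing feeds into whirlpool (must start by hour 11); so mashing must finish by hour 11 and therefore start by hour 10.
Lautering must finish in time for whirlpool (must start by hour 11); chilling (must start by hour 17); pitching (must start by hour 28). The tightest is hour 11, so lautering must start by 11 − 3 = hour 8.
Milling must finish in time for mashing (must start by hour 10, minus 3-hour gap → hour 7); lautering (must start by hour 8); whirlpool (must start by hour 11); chilling (must start by hour 17). The tightest is hour 7, so milling must start by 7 − 2 = hour 5.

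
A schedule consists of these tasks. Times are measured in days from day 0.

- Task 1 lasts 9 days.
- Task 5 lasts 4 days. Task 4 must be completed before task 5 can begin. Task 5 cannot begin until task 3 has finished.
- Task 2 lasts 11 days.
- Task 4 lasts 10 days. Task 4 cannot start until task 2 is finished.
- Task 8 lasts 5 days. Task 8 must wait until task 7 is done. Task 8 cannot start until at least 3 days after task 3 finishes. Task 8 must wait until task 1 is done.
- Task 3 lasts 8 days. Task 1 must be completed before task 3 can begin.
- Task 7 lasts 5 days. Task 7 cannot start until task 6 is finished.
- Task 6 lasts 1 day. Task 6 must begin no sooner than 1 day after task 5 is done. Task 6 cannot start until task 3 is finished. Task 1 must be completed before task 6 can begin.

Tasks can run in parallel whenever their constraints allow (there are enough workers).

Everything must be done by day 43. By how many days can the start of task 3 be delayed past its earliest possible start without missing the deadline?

Task 1 has no prerequisites, so it starts at day 0 and finishes at day 9.
Task 3 cannot begin until task 1 (finishes day 9). It runs from day 9 to 9 + 8 = day 17.

Working backward from the deadline:
Task 8 has no dependents, so it just needs to finish by day 43. Starting by 43 − 5 = day 38 achieves that.
Since task 8 (must start by day 38) depends on it, task 7 must finish by day 38. Backing off its 5-day duration gives a latest start of day 33.
Task 6 feeds into task 7 (must start by day 33); so task 6 must finish by day 33 and therefore start by day 32.
Task 5 has to be done before task 6 (must start by day 32, minus 1-day gap → day 31). That means finishing by day 31, i.e. starting by 31 − 4 = day 27.
Task 3 has several dependents: task 5 (must start by day 27); task 6 (must start by day 32); task 8 (must start by day 38, minus 3-day gap → day 35). The earliest of those limits is day 27, so task 3 must start by 27 − 8 = day 19.
So task 3 can start as early as day 9 and as late as day 19, giving 19 − 9 = 10 days of slack.

10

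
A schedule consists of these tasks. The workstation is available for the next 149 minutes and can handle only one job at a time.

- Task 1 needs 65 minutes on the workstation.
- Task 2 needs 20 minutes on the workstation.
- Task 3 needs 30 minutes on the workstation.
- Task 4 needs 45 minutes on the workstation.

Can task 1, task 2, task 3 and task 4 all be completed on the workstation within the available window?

Running back to back, the jobs need 65 + 20 + 30 + 45 = 160 minutes on the workstation.
Since 160 > 149, they cannot all fit.

No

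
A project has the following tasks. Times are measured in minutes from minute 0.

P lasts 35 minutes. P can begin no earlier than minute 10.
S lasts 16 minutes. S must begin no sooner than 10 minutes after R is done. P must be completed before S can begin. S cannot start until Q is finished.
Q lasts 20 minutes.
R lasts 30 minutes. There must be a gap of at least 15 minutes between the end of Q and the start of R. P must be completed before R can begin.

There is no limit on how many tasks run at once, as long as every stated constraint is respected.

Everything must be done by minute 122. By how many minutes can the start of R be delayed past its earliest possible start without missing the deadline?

Q can start immediately at minute 0; it finishes at minute 20.
P cannot begin until its own release at minute 10. It runs from minute 10 to 10 + 35 = minute 45.
R cannot start until Q (finishes minute 20, plus 15-minute gap → minute 35); P (finishes minute 45). The controlling bound is minute 45, so R finishes at 45 + 30 = minute 75.

Working backward from the deadline:
Nothing follows S; the deadline of minute 122 is its only limit. It must start by 122 − 16 = minute 106.
R must finish before S (must start by minute 106, minus 10-minute gap → minute 96). With a 30-minute duration, R must start by 96 − 30 = minute 66.
So R can start as early as minute 45 and as late as minute 66, giving 66 − 45 = 21 minutes of slack.

21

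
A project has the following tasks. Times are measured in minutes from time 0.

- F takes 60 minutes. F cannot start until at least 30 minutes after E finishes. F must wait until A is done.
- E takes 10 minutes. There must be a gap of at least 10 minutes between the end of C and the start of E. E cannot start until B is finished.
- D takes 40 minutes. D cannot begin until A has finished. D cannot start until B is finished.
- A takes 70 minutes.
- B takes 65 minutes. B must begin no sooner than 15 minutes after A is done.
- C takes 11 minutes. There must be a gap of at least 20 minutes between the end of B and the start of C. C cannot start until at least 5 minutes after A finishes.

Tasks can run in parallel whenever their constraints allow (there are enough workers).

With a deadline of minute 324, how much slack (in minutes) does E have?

33

A can start immediately at minute 0; it finishes at minute 70.
B cannot begin until A (finishes minute 70, plus 15-minute gap → minute 85). It runs from minute 85 to 85 + 65 = minute 150.
C has to wait for B (finishes minute 150, plus 20-minute gap → minute 170); A (finishes minute 70, plus 5-minute gap → minute 75). The latest of these is minute 170, so C runs minute 170 to 170 + 11 = minute 181.
E has to wait for C (finishes minute 181, plus 10-minute gap → minute 191); B (finishes minute 150). The latest of these is minute 191, so E runs minute 191 to 191 + 10 = minute 201.

Working backward from the deadline:
F must finish by minute 324; it takes 60 minutes, so it must start by 324 − 60 = minute 264.
Since F (must start by minute 264, minus 30-minute gap → minute 234) depends on it, E must finish by minute 234. Backing off its 10-minute duration gives a latest start of minute 224.
So E can start as early as minute 191 and as late as minute 224, giving 224 − 191 = 33 minutes of slack.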